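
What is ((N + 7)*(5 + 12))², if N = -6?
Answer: 289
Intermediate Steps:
((N + 7)*(5 + 12))² = ((-6 + 7)*(5 + 12))² = (1*17)² = 17² = 289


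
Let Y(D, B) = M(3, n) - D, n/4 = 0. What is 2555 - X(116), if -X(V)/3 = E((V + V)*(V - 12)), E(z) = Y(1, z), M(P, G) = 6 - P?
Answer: 2561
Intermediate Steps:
n = 0 (n = 4*0 = 0)
Y(D, B) = 3 - D (Y(D, B) = (6 - 1*3) - D = (6 - 3) - D = 3 - D)
E(z) = 2 (E(z) = 3 - 1*1 = 3 - 1 = 2)
X(V) = -6 (X(V) = -3*2 = -6)
2555 - X(116) = 2555 - 1*(-6) = 2555 + 6 = 2561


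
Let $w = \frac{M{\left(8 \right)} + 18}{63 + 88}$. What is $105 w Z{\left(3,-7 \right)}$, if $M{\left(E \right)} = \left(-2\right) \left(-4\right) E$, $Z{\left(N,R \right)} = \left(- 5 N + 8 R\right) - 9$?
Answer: $- \frac{688800}{151} \approx -4561.6$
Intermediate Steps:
$Z{\left(N,R \right)} = -9 - 5 N + 8 R$
$M{\left(E \right)} = 8 E$
$w = \frac{82}{151}$ ($w = \frac{8 \cdot 8 + 18}{63 + 88} = \frac{64 + 18}{151} = 82 \cdot \frac{1}{151} = \frac{82}{151} \approx 0.54305$)
$105 w Z{\left(3,-7 \right)} = 105 \cdot \frac{82}{151} \left(-9 - 15 + 8 \left(-7\right)\right) = \frac{8610 \left(-9 - 15 - 56\right)}{151} = \frac{8610}{151} \left(-80\right) = - \frac{688800}{151}$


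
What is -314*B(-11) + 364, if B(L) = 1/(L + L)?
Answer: 4161/11 ≈ 378.27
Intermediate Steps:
B(L) = 1/(2*L)
-314*B(-11) + 364 = -157/(-11) + 364 = -157*(-1)/11 + 364 = -314*(-1/22) + 364 = 157/11 + 364 = 4161/11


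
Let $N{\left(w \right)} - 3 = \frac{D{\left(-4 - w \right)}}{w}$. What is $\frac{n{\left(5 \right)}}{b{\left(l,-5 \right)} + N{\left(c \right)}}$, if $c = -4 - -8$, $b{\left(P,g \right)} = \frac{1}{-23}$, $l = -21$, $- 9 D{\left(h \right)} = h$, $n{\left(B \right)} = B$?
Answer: $\frac{1035}{658} \approx 1.5729$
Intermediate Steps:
$D{\left(h \right)} = - \frac{h}{9}$
$b{\left(P,g \right)} = - \frac{1}{23}$
$c = 4$ ($c = -4 + 8 = 4$)
$N{\left(w \right)} = 3 + \frac{\frac{4}{9} + \frac{w}{9}}{w}$ ($N{\left(w \right)} = 3 + \frac{\left(- \frac{1}{9}\right) \left(-4 - w\right)}{w} = 3 + \frac{\frac{4}{9} + \frac{w}{9}}{w}$)
$\frac{n{\left(5 \right)}}{b{\left(l,-5 \right)} + N{\left(c \right)}} = \frac{1}{- \frac{1}{23} + \frac{4 \left(1 + 7 \cdot 4\right)}{9 \cdot 4}} \cdot 5 = \frac{1}{- \frac{1}{23} + \frac{4}{9} \cdot \frac{1}{4} \left(1 + 28\right)} 5 = \frac{1}{- \frac{1}{23} + \frac{4}{9} \cdot \frac{1}{4} \cdot 29} \cdot 5 = \frac{1}{- \frac{1}{23} + \frac{29}{9}} \cdot 5 = \frac{1}{\frac{658}{207}} \cdot 5 = \frac{207}{658} \cdot 5 = \frac{1035}{658}$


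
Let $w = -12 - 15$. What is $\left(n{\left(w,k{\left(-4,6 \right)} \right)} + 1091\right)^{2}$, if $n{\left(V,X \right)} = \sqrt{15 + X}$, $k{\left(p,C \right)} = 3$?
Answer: $1190299 + 6546 \sqrt{2} \approx 1.1996 \cdot 10^{6}$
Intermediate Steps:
$w = -27$
$\left(n{\left(w,k{\left(-4,6 \right)} \right)} + 1091\right)^{2} = \left(\sqrt{15 + 3} + 1091\right)^{2} = \left(\sqrt{18} + 1091\right)^{2} = \left(3 \sqrt{2} + 1091\right)^{2} = \left(1091 + 3 \sqrt{2}\right)^{2}$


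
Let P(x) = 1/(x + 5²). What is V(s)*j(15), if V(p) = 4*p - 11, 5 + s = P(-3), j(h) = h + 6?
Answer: -7119/11 ≈ -647.18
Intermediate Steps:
P(x) = 1/(25 + x) (P(x) = 1/(x + 25) = 1/(25 + x))
j(h) = 6 + h
s = -109/22 (s = -5 + 1/(25 - 3) = -5 + 1/22 = -109/22 ≈ -4.9545)
V(p) = -11 + 4*p
V(s)*j(15) = (-11 + 4*(-109/22))*(6 + 15) = (-11 - 218/11)*21 = -339/11*21 = -7119/11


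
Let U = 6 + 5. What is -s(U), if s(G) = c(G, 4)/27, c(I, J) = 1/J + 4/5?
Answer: -7/180 ≈ -0.038889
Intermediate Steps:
U = 11
c(I, J) = ⅘ + 1/J (c(I, J) = 1/J + 4*(⅕) = 1/J + ⅘ = ⅘ + 1/J)
s(G) = 7/180 (s(G) = (⅘ + 1/4)/27 = (⅘ + ¼)*(1/27) = (21/20)*(1/27) = 7/180)
-s(U) = -1*7/180 = -7/180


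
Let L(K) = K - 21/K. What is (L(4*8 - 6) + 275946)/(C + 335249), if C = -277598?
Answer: 7175251/1498926 ≈ 4.7869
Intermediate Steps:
(L(4*8 - 6) + 275946)/(C + 335249) = (((4*8 - 6) - 21/(4*8 - 6)) + 275946)/(-277598 + 335249) = (((32 - 6) - 21/(32 - 6)) + 275946)/57651 = ((26 - 21/26) + 275946)*(1/57651) = (655/26 + 275946)*(1/57651) = (7175251/26)*(1/57651) = 7175251/1498926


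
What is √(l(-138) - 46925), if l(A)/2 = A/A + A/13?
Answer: 5*I*√317343/13 ≈ 216.67*I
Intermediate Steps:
l(A) = 2 + 2*A/13 (l(A) = 2*(A/A + A/13) = 2*(1 + A*(1/13)) = 2*(1 + A/13) = 2 + 2*A/13)
√(l(-138) - 46925) = √((2 + (2/13)*(-138)) - 46925) = √((2 - 276/13) - 46925) = √(-250/13 - 46925) = √(-610275/13) = 5*I*√317343/13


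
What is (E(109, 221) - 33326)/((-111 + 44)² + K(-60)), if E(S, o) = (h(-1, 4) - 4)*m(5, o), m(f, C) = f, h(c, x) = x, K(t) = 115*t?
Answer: 33326/2411 ≈ 13.822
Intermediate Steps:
E(S, o) = 0 (E(S, o) = (4 - 4)*5 = 0*5 = 0)
(E(109, 221) - 33326)/((-111 + 44)² + K(-60)) = (0 - 33326)/((-111 + 44)² + 115*(-60)) = -33326/((-67)² - 6900) = -33326/(4489 - 6900) = -33326/(-2411) = -33326*(-1/2411) = 33326/2411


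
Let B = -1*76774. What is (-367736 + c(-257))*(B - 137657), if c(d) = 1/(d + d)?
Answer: 40530955297455/514 ≈ 7.8854e+10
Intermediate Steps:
c(d) = 1/(2*d)
B = -76774
(-367736 + c(-257))*(B - 137657) = (-367736 + (1/2)/(-257))*(-76774 - 137657) = (-367736 + (1/2)*(-1/257))*(-214431) = (-367736 - 1/514)*(-214431) = -189016305/514*(-214431) = 40530955297455/514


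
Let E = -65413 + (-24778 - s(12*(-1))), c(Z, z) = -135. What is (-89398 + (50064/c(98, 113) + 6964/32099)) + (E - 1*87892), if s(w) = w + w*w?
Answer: -387090290647/1444455 ≈ -2.6798e+5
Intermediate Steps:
s(w) = w + w²
E = -90323 (E = -65413 + (-24778 - 12*(-1)*(1 + 12*(-1))) = -65413 + (-24778 - (-12)*(1 - 12)) = -65413 + (-24778 - (-12)*(-11)) = -65413 + (-24778 - 1*132) = -65413 + (-24778 - 132) = -65413 - 24910 = -90323)
(-89398 + (50064/c(98, 113) + 6964/32099)) + (E - 1*87892) = (-89398 + (50064/(-135) + 6964/32099)) + (-90323 - 1*87892) = (-89398 + (50064*(-1/135) + 6964*(1/32099))) + (-90323 - 87892) = (-89398 + (-16688/45 + 6964/32099)) - 178215 = (-89398 - 535354732/1444455) - 178215 = -129666742822/1444455 - 178215 = -387090290647/1444455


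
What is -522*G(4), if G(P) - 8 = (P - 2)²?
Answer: -6264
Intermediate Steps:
G(P) = 8 + (-2 + P)² (G(P) = 8 + (P - 2)² = 8 + (-2 + P)²)
-522*G(4) = -522*(8 + (-2 + 4)²) = -522*(8 + 2²) = -522*(8 + 4) = -522*12 = -6264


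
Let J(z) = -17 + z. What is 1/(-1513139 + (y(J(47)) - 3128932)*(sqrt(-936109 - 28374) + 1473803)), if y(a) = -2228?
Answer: I/(-4614714514619*I + 40705080*sqrt(5707)) ≈ -2.167e-13 + 1.444e-16*I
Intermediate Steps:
1/(-1513139 + (y(J(47)) - 3128932)*(sqrt(-936109 - 28374) + 1473803)) = 1/(-1513139 + (-2228 - 3128932)*(sqrt(-936109 - 28374) + 1473803)) = 1/(-1513139 - 3131160*(sqrt(-964483) + 1473803)) = 1/(-1513139 - 3131160*(13*I*sqrt(5707) + 1473803)) = 1/(-1513139 - 3131160*(1473803 + 13*I*sqrt(5707))) = 1/(-1513139 + (-4614713001480 - 40705080*I*sqrt(5707))) = 1/(-4614714514619 - 40705080*I*sqrt(5707))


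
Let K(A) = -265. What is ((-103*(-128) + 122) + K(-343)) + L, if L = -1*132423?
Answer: -119382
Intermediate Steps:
L = -132423
((-103*(-128) + 122) + K(-343)) + L = ((-103*(-128) + 122) - 265) - 132423 = ((13184 + 122) - 265) - 132423 = (13306 - 265) - 132423 = 13041 - 132423 = -119382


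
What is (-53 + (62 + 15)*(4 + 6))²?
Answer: 514089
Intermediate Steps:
(-53 + (62 + 15)*(4 + 6))² = (-53 + 77*10)² = (-53 + 770)² = 717² = 514089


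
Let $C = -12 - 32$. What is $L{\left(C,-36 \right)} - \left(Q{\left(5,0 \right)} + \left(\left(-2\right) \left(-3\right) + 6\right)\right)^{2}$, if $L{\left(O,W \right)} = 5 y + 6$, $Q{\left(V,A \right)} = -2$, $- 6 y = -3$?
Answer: $- \frac{183}{2} \approx -91.5$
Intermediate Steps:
$y = \frac{1}{2}$ ($y = \left(- \frac{1}{6}\right) \left(-3\right) = \frac{1}{2} \approx 0.5$)
$C = -44$
$L{\left(O,W \right)} = \frac{17}{2}$ ($L{\left(O,W \right)} = 5 \cdot \frac{1}{2} + 6 = \frac{5}{2} + 6 = \frac{17}{2}$)
$L{\left(C,-36 \right)} - \left(Q{\left(5,0 \right)} + \left(\left(-2\right) \left(-3\right) + 6\right)\right)^{2} = \frac{17}{2} - \left(-2 + \left(\left(-2\right) \left(-3\right) + 6\right)\right)^{2} = \frac{17}{2} - \left(-2 + \left(6 + 6\right)\right)^{2} = \frac{17}{2} - \left(-2 + 12\right)^{2} = \frac{17}{2} - 10^{2} = \frac{17}{2} - 100 = - \frac{183}{2}$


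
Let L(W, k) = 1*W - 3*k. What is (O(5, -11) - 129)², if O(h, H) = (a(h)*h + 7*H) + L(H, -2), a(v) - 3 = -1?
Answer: 40401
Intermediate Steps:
L(W, k) = W - 3*k
a(v) = 2 (a(v) = 3 - 1 = 2)
O(h, H) = 6 + 2*h + 8*H (O(h, H) = (2*h + 7*H) + (H - 3*(-2)) = (2*h + 7*H) + (H + 6) = (2*h + 7*H) + (6 + H) = 6 + 2*h + 8*H)
(O(5, -11) - 129)² = ((6 + 2*5 + 8*(-11)) - 129)² = ((6 + 10 - 88) - 129)² = (-72 - 129)² = (-201)² = 40401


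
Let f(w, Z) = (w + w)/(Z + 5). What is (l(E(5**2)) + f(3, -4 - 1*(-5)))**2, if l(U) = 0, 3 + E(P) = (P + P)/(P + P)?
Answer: 1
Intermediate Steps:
f(w, Z) = 2*w/(5 + Z) (f(w, Z) = (2*w)/(5 + Z) = 2*w/(5 + Z))
E(P) = -2 (E(P) = -3 + (P + P)/(P + P) = -3 + (2*P)/((2*P)) = -3 + (2*P)*(1/(2*P)) = -3 + 1 = -2)
(l(E(5**2)) + f(3, -4 - 1*(-5)))**2 = (0 + 2*3/(5 + (-4 - 1*(-5))))**2 = (0 + 2*3/(5 + (-4 + 5)))**2 = (0 + 2*3/(5 + 1))**2 = (0 + 2*3/6)**2 = (0 + 2*3*(1/6))**2 = (0 + 1)**2 = 1**2 = 1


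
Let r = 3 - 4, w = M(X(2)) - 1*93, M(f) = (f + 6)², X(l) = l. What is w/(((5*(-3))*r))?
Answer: -29/15 ≈ -1.9333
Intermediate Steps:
M(f) = (6 + f)²
w = -29 (w = (6 + 2)² - 1*93 = 8² - 93 = 64 - 93 = -29)
r = -1
w/(((5*(-3))*r)) = -29/((5*(-3))*(-1)) = -29/((-15*(-1))) = -29/15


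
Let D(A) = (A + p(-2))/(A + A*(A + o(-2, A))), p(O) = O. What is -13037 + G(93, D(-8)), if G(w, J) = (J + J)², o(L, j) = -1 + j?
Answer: -13349863/1024 ≈ -13037.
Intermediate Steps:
D(A) = (-2 + A)/(A + A*(-1 + 2*A)) (D(A) = (A - 2)/(A + A*(A + (-1 + A))) = (-2 + A)/(A + A*(-1 + 2*A)))
G(w, J) = 4*J² (G(w, J) = (2*J)² = 4*J²)
-13037 + G(93, D(-8)) = -13037 + 4*((½)*(-2 - 8)/(-8)²)² = -13037 + 4*((½)*(1/64)*(-10))² = -13037 + 4*(-5/64)² = -13037 + 4*(25/4096) = -13037 + 25/1024 = -13349863/1024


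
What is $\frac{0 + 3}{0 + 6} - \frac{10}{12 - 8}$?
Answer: $-2$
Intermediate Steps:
$\frac{0 + 3}{0 + 6} - \frac{10}{12 - 8} = \frac{3}{6} - \frac{10}{4} = 3 \cdot \frac{1}{6} - \frac{5}{2} = \frac{1}{2} - \frac{5}{2} = -2$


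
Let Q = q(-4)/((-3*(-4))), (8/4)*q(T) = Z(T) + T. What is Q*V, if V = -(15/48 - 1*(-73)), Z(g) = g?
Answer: 391/16 ≈ 24.438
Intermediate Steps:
q(T) = T (q(T) = (T + T)/2 = (2*T)/2 = T)
V = -1173/16 (V = -(15*(1/48) + 73) = -(5/16 + 73) = -1*1173/16 = -1173/16 ≈ -73.313)
Q = -1/3 (Q = -4/((-3*(-4))) = -4/12 = -4*1/12 = -1/3 ≈ -0.33333)
Q*V = -1/3*(-1173/16) = 391/16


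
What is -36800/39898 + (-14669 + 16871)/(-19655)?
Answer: -405579698/392097595 ≈ -1.0344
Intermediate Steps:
-36800/39898 + (-14669 + 16871)/(-19655) = -36800*1/39898 + 2202*(-1/19655) = -18400/19949 - 2202/19655 = -405579698/392097595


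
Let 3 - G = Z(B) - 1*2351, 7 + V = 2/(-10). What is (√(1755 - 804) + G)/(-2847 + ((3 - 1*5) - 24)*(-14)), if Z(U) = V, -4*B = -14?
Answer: -11806/12415 - √951/2483 ≈ -0.96337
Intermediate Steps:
B = 7/2 (B = -¼*(-14) = 7/2 ≈ 3.5000)
V = -36/5 (V = -7 + 2/(-10) = -7 + 2*(-⅒) = -7 - ⅕ = -36/5 ≈ -7.2000)
Z(U) = -36/5
G = 11806/5 (G = 3 - (-36/5 - 1*2351) = 3 - (-36/5 - 2351) = 3 - 1*(-11791/5) = 3 + 11791/5 = 11806/5 ≈ 2361.2)
(√(1755 - 804) + G)/(-2847 + ((3 - 1*5) - 24)*(-14)) = (√(1755 - 804) + 11806/5)/(-2847 + ((3 - 1*5) - 24)*(-14)) = (√951 + 11806/5)/(-2847 + ((3 - 5) - 24)*(-14)) = (11806/5 + √951)/(-2847 + (-2 - 24)*(-14)) = (11806/5 + √951)/(-2847 - 26*(-14)) = (11806/5 + √951)/(-2847 + 364) = (11806/5 + √951)/(-2483) = (11806/5 + √951)*(-1/2483) = -11806/12415 - √951/2483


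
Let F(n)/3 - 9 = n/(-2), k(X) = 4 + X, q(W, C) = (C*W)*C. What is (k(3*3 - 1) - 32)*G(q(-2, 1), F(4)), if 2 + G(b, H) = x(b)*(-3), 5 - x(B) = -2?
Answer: 460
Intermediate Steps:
x(B) = 7 (x(B) = 5 - 1*(-2) = 5 + 2 = 7)
q(W, C) = W*C²
F(n) = 27 - 3*n/2 (F(n) = 27 + 3*(n/(-2)) = 27 + 3*(n*(-½)) = 27 + 3*(-n/2) = 27 - 3*n/2)
G(b, H) = -23 (G(b, H) = -2 + 7*(-3) = -2 - 21 = -23)
(k(3*3 - 1) - 32)*G(q(-2, 1), F(4)) = ((4 + (3*3 - 1)) - 32)*(-23) = ((4 + (9 - 1)) - 32)*(-23) = ((4 + 8) - 32)*(-23) = (12 - 32)*(-23) = -20*(-23) = 460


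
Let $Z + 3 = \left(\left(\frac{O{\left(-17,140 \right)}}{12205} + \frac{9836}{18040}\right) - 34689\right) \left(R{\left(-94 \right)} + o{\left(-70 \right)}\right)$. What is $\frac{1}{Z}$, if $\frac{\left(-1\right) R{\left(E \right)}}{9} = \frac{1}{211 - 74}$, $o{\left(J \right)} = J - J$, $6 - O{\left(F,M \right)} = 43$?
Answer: $\frac{301644134}{686482865499} \approx 0.0004394$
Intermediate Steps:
$O{\left(F,M \right)} = -37$ ($O{\left(F,M \right)} = 6 - 43 = -37$)
$o{\left(J \right)} = 0$
$R{\left(E \right)} = - \frac{9}{137}$ ($R{\left(E \right)} = - \frac{9}{211 - 74} = - \frac{9}{137}$)
$Z = \frac{686482865499}{301644134}$ ($Z = -3 + \left(\left(- \frac{37}{12205} + \frac{9836}{18040}\right) - 34689\right) \left(- \frac{9}{137} + 0\right) = -3 + \left(\left(\left(-37\right) \frac{1}{12205} + 9836 \cdot \frac{1}{18040}\right) - 34689\right) \left(- \frac{9}{137}\right) = -3 + \left(\left(- \frac{37}{12205} + \frac{2459}{4510}\right) - 34689\right) \left(- \frac{9}{137}\right) = -3 + \left(\frac{1193809}{2201782} - 34689\right) \left(- \frac{9}{137}\right) = -3 - - \frac{687387797901}{301644134} = -3 + \frac{687387797901}{301644134} = \frac{686482865499}{301644134} \approx 2275.8$)
$\frac{1}{Z} = \frac{1}{\frac{686482865499}{301644134}} = \frac{301644134}{686482865499}$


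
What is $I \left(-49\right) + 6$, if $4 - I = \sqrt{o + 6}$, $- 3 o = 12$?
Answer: $-190 + 49 \sqrt{2} \approx -120.7$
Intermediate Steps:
$o = -4$ ($o = \left(- \frac{1}{3}\right) 12 = -4$)
$I = 4 - \sqrt{2}$ ($I = 4 - \sqrt{-4 + 6} = 4 - \sqrt{2} \approx 2.5858$)
$I \left(-49\right) + 6 = \left(4 - \sqrt{2}\right) \left(-49\right) + 6 = \left(-196 + 49 \sqrt{2}\right) + 6 = -190 + 49 \sqrt{2}$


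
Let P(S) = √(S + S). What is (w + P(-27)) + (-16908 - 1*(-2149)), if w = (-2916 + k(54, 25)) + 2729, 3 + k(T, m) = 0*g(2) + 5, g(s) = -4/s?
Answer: -14944 + 3*I*√6 ≈ -14944.0 + 7.3485*I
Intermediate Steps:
k(T, m) = 2 (k(T, m) = -3 + (0*(-4/2) + 5) = -3 + (0*(-4*½) + 5) = -3 + (0*(-2) + 5) = -3 + (0 + 5) = -3 + 5 = 2)
P(S) = √2*√S (P(S) = √(2*S) = √2*√S)
w = -185 (w = (-2916 + 2) + 2729 = -2914 + 2729 = -185)
(w + P(-27)) + (-16908 - 1*(-2149)) = (-185 + √2*√(-27)) + (-16908 - 1*(-2149)) = (-185 + √2*(3*I*√3)) + (-16908 + 2149) = (-185 + 3*I*√6) - 14759 = -14944 + 3*I*√6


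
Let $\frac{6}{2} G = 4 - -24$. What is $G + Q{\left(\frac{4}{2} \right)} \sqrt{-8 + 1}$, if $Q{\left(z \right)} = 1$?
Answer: $\frac{28}{3} + i \sqrt{7} \approx 9.3333 + 2.6458 i$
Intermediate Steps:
$G = \frac{28}{3}$ ($G = \frac{4 - -24}{3} = \frac{4 + 24}{3} = \frac{1}{3} \cdot 28 = \frac{28}{3} \approx 9.3333$)
$G + Q{\left(\frac{4}{2} \right)} \sqrt{-8 + 1} = \frac{28}{3} + 1 \sqrt{-8 + 1} = \frac{28}{3} + 1 \sqrt{-7} = \frac{28}{3} + 1 i \sqrt{7} = \frac{28}{3} + i \sqrt{7}$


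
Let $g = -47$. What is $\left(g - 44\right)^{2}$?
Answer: $8281$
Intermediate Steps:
$\left(g - 44\right)^{2} = \left(-47 - 44\right)^{2} = \left(-91\right)^{2} = 8281$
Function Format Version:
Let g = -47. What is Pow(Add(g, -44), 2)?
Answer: 8281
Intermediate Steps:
Pow(Add(g, -44), 2) = Pow(Add(-47, -44), 2) = Pow(-91, 2) = 8281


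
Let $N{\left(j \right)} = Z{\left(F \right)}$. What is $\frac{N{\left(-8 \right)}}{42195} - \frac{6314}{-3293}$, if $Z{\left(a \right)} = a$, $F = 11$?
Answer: $\frac{266455453}{138948135} \approx 1.9177$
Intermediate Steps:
$N{\left(j \right)} = 11$
$\frac{N{\left(-8 \right)}}{42195} - \frac{6314}{-3293} = \frac{11}{42195} - \frac{6314}{-3293} = 11 \cdot \frac{1}{42195} - - \frac{6314}{3293} = \frac{11}{42195} + \frac{6314}{3293} = \frac{266455453}{138948135}$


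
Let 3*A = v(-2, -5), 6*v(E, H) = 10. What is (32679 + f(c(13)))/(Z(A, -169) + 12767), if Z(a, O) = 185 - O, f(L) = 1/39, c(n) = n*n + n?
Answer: 1274482/511719 ≈ 2.4906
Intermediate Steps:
v(E, H) = 5/3 (v(E, H) = (⅙)*10 = 5/3)
A = 5/9 (A = (⅓)*(5/3) = 5/9 ≈ 0.55556)
c(n) = n + n² (c(n) = n² + n = n + n²)
f(L) = 1/39
(32679 + f(c(13)))/(Z(A, -169) + 12767) = (32679 + 1/39)/((185 - 1*(-169)) + 12767) = 1274482/(39*((185 + 169) + 12767)) = 1274482/(39*(354 + 12767)) = (1274482/39)/13121 = (1274482/39)*(1/13121) = 1274482/511719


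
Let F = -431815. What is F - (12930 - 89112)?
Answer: -355633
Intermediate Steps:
F - (12930 - 89112) = -431815 - (12930 - 89112) = -431815 - 1*(-76182) = -431815 + 76182 = -355633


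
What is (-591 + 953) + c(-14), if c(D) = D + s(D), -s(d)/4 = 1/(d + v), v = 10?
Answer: 349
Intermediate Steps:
s(d) = -4/(10 + d) (s(d) = -4/(d + 10) = -4/(10 + d))
c(D) = D - 4/(10 + D)
(-591 + 953) + c(-14) = (-591 + 953) + (-4 - 14*(10 - 14))/(10 - 14) = 362 + (-4 - 14*(-4))/(-4) = 362 - (-4 + 56)/4 = 362 - 1/4*52 = 362 - 13 = 349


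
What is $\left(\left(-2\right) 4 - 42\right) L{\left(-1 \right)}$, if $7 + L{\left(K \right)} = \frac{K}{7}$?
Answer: $\frac{2500}{7} \approx 357.14$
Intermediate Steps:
$L{\left(K \right)} = -7 + \frac{K}{7}$
$\left(\left(-2\right) 4 - 42\right) L{\left(-1 \right)} = \left(\left(-2\right) 4 - 42\right) \left(-7 + \frac{1}{7} \left(-1\right)\right) = \left(-8 - 42\right) \left(-7 - \frac{1}{7}\right) = \left(-50\right) \left(- \frac{50}{7}\right) = \frac{2500}{7}$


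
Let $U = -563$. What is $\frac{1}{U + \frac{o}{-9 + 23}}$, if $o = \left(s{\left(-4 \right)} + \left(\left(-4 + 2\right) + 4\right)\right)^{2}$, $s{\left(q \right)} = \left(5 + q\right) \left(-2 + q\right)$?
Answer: $- \frac{7}{3933} \approx -0.0017798$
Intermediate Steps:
$s{\left(q \right)} = \left(-2 + q\right) \left(5 + q\right)$
$o = 16$ ($o = \left(\left(-10 + \left(-4\right)^{2} + 3 \left(-4\right)\right) + \left(\left(-4 + 2\right) + 4\right)\right)^{2} = \left(\left(-10 + 16 - 12\right) + \left(-2 + 4\right)\right)^{2} = \left(-6 + 2\right)^{2} = \left(-4\right)^{2} = 16$)
$\frac{1}{U + \frac{o}{-9 + 23}} = \frac{1}{-563 + \frac{16}{-9 + 23}} = \frac{1}{-563 + \frac{16}{14}} = \frac{1}{-563 + 16 \cdot \frac{1}{14}} = \frac{1}{-563 + \frac{8}{7}} = \frac{1}{- \frac{3933}{7}} = - \frac{7}{3933}$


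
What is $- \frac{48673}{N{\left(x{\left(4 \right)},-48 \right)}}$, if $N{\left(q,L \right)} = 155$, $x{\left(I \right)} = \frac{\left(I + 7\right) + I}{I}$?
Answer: $- \frac{48673}{155} \approx -314.02$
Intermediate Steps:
$x{\left(I \right)} = \frac{7 + 2 I}{I}$ ($x{\left(I \right)} = \frac{\left(7 + I\right) + I}{I} = \frac{7 + 2 I}{I}$)
$- \frac{48673}{N{\left(x{\left(4 \right)},-48 \right)}} = - \frac{48673}{155}$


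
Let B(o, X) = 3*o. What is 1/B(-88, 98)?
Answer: -1/264 ≈ -0.0037879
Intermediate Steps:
1/B(-88, 98) = 1/(3*(-88)) = 1/(-264) = -1/264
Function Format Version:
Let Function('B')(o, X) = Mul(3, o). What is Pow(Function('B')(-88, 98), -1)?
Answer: Rational(-1, 264) ≈ -0.0037879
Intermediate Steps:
Pow(Function('B')(-88, 98), -1) = Pow(Mul(3, -88), -1) = Pow(-264, -1) = Rational(-1, 264)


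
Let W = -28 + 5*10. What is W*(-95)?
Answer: -2090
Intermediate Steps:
W = 22 (W = -28 + 50 = 22)
W*(-95) = 22*(-95) = -2090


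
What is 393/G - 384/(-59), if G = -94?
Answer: 12909/5546 ≈ 2.3276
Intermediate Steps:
393/G - 384/(-59) = 393/(-94) - 384/(-59) = 393*(-1/94) - 384*(-1/59) = -393/94 + 384/59 = 12909/5546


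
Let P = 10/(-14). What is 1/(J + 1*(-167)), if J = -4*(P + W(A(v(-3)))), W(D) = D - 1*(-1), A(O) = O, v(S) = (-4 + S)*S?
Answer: -7/1765 ≈ -0.0039660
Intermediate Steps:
v(S) = S*(-4 + S)
W(D) = 1 + D (W(D) = D + 1 = 1 + D)
P = -5/7 (P = 10*(-1/14) = -5/7 ≈ -0.71429)
J = -596/7 (J = -4*(-5/7 + (1 - 3*(-4 - 3))) = -4*(-5/7 + (1 - 3*(-7))) = -4*(-5/7 + (1 + 21)) = -4*(-5/7 + 22) = -4*149/7 = -596/7 ≈ -85.143)
1/(J + 1*(-167)) = 1/(-596/7 + 1*(-167)) = 1/(-596/7 - 167) = 1/(-1765/7) = -7/1765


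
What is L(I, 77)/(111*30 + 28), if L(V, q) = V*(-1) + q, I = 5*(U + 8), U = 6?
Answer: 7/3358 ≈ 0.0020846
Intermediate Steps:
I = 70 (I = 5*(6 + 8) = 5*14 = 70)
L(V, q) = q - V (L(V, q) = -V + q = q - V)
L(I, 77)/(111*30 + 28) = (77 - 1*70)/(111*30 + 28) = (77 - 70)/(3330 + 28) = 7/3358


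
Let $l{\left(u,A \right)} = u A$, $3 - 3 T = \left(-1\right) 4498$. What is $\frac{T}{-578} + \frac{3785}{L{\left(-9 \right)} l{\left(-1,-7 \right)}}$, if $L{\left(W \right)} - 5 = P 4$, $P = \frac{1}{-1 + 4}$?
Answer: $\frac{19090937}{230622} \approx 82.78$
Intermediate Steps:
$P = \frac{1}{3} \approx 0.33333$
$T = \frac{4501}{3}$ ($T = 1 - \frac{\left(-1\right) 4498}{3} = 1 - - \frac{4498}{3} = 1 + \frac{4498}{3} = \frac{4501}{3} \approx 1500.3$)
$l{\left(u,A \right)} = A u$
$L{\left(W \right)} = \frac{19}{3}$ ($L{\left(W \right)} = 5 + \frac{1}{3} \cdot 4 = 5 + \frac{4}{3} = \frac{19}{3}$)
$\frac{T}{-578} + \frac{3785}{L{\left(-9 \right)} l{\left(-1,-7 \right)}} = \frac{4501}{3 \left(-578\right)} + \frac{3785}{\frac{19}{3} \left(\left(-7\right) \left(-1\right)\right)} = \frac{4501}{3} \left(- \frac{1}{578}\right) + \frac{3785}{\frac{19}{3} \cdot 7} = - \frac{4501}{1734} + \frac{3785}{\frac{133}{3}} = - \frac{4501}{1734} + 3785 \cdot \frac{3}{133} = - \frac{4501}{1734} + \frac{11355}{133} = \frac{19090937}{230622}$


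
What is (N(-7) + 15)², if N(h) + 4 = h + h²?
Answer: 2809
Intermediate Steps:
N(h) = -4 + h + h² (N(h) = -4 + (h + h²) = -4 + h + h²)
(N(-7) + 15)² = ((-4 - 7 + (-7)²) + 15)² = ((-4 - 7 + 49) + 15)² = (38 + 15)² = 53² = 2809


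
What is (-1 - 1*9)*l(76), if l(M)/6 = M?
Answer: -4560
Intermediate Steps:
l(M) = 6*M
(-1 - 1*9)*l(76) = (-1 - 1*9)*(6*76) = (-1 - 9)*456 = -10*456 = -4560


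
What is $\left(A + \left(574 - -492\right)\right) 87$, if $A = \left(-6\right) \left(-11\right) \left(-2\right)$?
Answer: $81258$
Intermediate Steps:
$A = -132$ ($A = 66 \left(-2\right) = -132$)
$\left(A + \left(574 - -492\right)\right) 87 = \left(-132 + \left(574 - -492\right)\right) 87 = \left(-132 + \left(574 + 492\right)\right) 87 = \left(-132 + 1066\right) 87 = 934 \cdot 87 = 81258$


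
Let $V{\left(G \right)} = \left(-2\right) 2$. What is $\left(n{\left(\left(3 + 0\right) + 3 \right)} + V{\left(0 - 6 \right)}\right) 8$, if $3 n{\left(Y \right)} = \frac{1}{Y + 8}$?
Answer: $- \frac{668}{21} \approx -31.81$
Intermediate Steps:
$V{\left(G \right)} = -4$
$n{\left(Y \right)} = \frac{1}{3 \left(8 + Y\right)}$ ($n{\left(Y \right)} = \frac{1}{3 \left(Y + 8\right)} = \frac{1}{3 \left(8 + Y\right)}$)
$\left(n{\left(\left(3 + 0\right) + 3 \right)} + V{\left(0 - 6 \right)}\right) 8 = \left(\frac{1}{3 \left(8 + \left(\left(3 + 0\right) + 3\right)\right)} - 4\right) 8 = \left(\frac{1}{3 \left(8 + \left(3 + 3\right)\right)} - 4\right) 8 = \left(\frac{1}{3 \left(8 + 6\right)} - 4\right) 8 = \left(\frac{1}{3 \cdot 14} - 4\right) 8 = \left(\frac{1}{3} \cdot \frac{1}{14} - 4\right) 8 = \left(\frac{1}{42} - 4\right) 8 = \left(- \frac{167}{42}\right) 8 = - \frac{668}{21}$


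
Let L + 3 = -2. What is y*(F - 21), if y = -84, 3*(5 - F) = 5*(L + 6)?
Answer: 1484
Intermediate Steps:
L = -5 (L = -3 - 2 = -5)
F = 10/3 (F = 5 - 5*(-5 + 6)/3 = 5 - 5/3 = 10/3 ≈ 3.3333)
y*(F - 21) = -84*(10/3 - 21) = -84*(-53/3) = 1484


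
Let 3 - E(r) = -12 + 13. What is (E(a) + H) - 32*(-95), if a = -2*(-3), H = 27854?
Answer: 30896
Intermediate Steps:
a = 6
E(r) = 2 (E(r) = 3 - (-12 + 13) = 3 - 1*1 = 3 - 1 = 2)
(E(a) + H) - 32*(-95) = (2 + 27854) - 32*(-95) = 27856 + 3040 = 30896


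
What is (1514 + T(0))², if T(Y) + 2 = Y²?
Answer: 2286144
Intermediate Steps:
T(Y) = -2 + Y²
(1514 + T(0))² = (1514 + (-2 + 0²))² = (1514 + (-2 + 0))² = (1514 - 2)² = 1512² = 2286144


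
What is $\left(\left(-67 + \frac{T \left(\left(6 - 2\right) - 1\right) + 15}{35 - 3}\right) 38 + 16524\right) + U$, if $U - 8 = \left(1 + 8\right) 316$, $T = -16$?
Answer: $\frac{268653}{16} \approx 16791.0$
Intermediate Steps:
$U = 2852$ ($U = 8 + \left(1 + 8\right) 316 = 8 + 9 \cdot 316 = 8 + 2844 = 2852$)
$\left(\left(-67 + \frac{T \left(\left(6 - 2\right) - 1\right) + 15}{35 - 3}\right) 38 + 16524\right) + U = \left(\left(-67 + \frac{- 16 \left(\left(6 - 2\right) - 1\right) + 15}{35 - 3}\right) 38 + 16524\right) + 2852 = \left(\left(-67 + \frac{- 16 \left(4 - 1\right) + 15}{32}\right) 38 + 16524\right) + 2852 = \left(\left(-67 + \left(\left(-16\right) 3 + 15\right) \frac{1}{32}\right) 38 + 16524\right) + 2852 = \left(\left(-67 + \left(-48 + 15\right) \frac{1}{32}\right) 38 + 16524\right) + 2852 = \left(\left(-67 - \frac{33}{32}\right) 38 + 16524\right) + 2852 = \left(\left(- \frac{2177}{32}\right) 38 + 16524\right) + 2852 = \left(- \frac{41363}{16} + 16524\right) + 2852 = \frac{223021}{16} + 2852 = \frac{268653}{16}$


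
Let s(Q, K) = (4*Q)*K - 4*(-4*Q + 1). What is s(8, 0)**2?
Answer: 15376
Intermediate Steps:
s(Q, K) = -4 + 16*Q + 4*K*Q (s(Q, K) = 4*K*Q - 4*(1 - 4*Q) = 4*K*Q + (-4 + 16*Q) = -4 + 16*Q + 4*K*Q)
s(8, 0)**2 = (-4 + 16*8 + 4*0*8)**2 = (-4 + 128 + 0)**2 = 124**2 = 15376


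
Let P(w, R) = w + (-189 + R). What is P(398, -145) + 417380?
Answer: 417444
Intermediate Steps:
P(w, R) = -189 + R + w
P(398, -145) + 417380 = (-189 - 145 + 398) + 417380 = 64 + 417380 = 417444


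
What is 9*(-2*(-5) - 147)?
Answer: -1233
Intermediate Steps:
9*(-2*(-5) - 147) = 9*(10 - 147) = 9*(-137) = -1233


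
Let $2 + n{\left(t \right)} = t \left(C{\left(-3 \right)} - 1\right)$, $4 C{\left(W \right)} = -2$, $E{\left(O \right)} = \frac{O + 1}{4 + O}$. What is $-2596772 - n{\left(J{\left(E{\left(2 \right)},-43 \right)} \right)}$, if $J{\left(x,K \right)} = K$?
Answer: $- \frac{5193669}{2} \approx -2.5968 \cdot 10^{6}$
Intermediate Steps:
$E{\left(O \right)} = \frac{1 + O}{4 + O}$
$C{\left(W \right)} = - \frac{1}{2}$ ($C{\left(W \right)} = \frac{1}{4} \left(-2\right) = - \frac{1}{2}$)
$n{\left(t \right)} = -2 - \frac{3 t}{2}$ ($n{\left(t \right)} = -2 + t \left(- \frac{1}{2} - 1\right) = -2 + t \left(- \frac{3}{2}\right) = -2 - \frac{3 t}{2}$)
$-2596772 - n{\left(J{\left(E{\left(2 \right)},-43 \right)} \right)} = -2596772 - \left(-2 - - \frac{129}{2}\right) = -2596772 - \left(-2 + \frac{129}{2}\right) = -2596772 - \frac{125}{2} = - \frac{5193669}{2}$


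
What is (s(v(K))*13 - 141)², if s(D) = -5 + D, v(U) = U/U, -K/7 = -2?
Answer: 37249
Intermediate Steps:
K = 14 (K = -7*(-2) = 14)
v(U) = 1
(s(v(K))*13 - 141)² = ((-5 + 1)*13 - 141)² = (-4*13 - 141)² = (-52 - 141)² = (-193)² = 37249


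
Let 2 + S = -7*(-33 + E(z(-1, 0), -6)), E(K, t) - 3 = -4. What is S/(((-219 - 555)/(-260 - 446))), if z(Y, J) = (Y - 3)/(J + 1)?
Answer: 83308/387 ≈ 215.27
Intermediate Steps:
z(Y, J) = (-3 + Y)/(1 + J)
E(K, t) = -1 (E(K, t) = 3 - 4 = -1)
S = 236 (S = -2 - 7*(-33 - 1) = -2 - 7*(-34) = -2 + 238 = 236)
S/(((-219 - 555)/(-260 - 446))) = 236/(((-219 - 555)/(-260 - 446))) = 236/((-774/(-706))) = 236/((-774*(-1/706))) = 236/(387/353) = 236*(353/387) = 83308/387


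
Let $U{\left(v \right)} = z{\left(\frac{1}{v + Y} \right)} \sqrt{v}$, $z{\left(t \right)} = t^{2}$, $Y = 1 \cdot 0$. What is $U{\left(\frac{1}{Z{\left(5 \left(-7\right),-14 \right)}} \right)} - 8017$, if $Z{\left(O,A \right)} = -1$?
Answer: $-8017 + i \approx -8017.0 + 1.0 i$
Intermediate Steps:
$Y = 0$
$U{\left(v \right)} = \frac{1}{v^{\frac{3}{2}}}$ ($U{\left(v \right)} = \left(\frac{1}{v + 0}\right)^{2} \sqrt{v} = \left(\frac{1}{v}\right)^{2} \sqrt{v} = \frac{\sqrt{v}}{v^{2}} = \frac{1}{v^{\frac{3}{2}}}$)
$U{\left(\frac{1}{Z{\left(5 \left(-7\right),-14 \right)}} \right)} - 8017 = \frac{1}{\left(-1\right) i} - 8017 = i - 8017 = -8017 + i$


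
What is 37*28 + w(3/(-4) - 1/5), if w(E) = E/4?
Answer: 82861/80 ≈ 1035.8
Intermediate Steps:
w(E) = E/4 (w(E) = E*(1/4) = E/4)
37*28 + w(3/(-4) - 1/5) = 37*28 + (3/(-4) - 1/5)/4 = 1036 + (3*(-1/4) - 1*1/5)/4 = 1036 + (-3/4 - 1/5)/4 = 1036 + (1/4)*(-19/20) = 1036 - 19/80 = 82861/80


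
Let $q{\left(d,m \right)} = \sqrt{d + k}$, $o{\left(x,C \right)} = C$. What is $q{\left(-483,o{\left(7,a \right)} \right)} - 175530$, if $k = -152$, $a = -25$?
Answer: $-175530 + i \sqrt{635} \approx -1.7553 \cdot 10^{5} + 25.199 i$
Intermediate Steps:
$q{\left(d,m \right)} = \sqrt{-152 + d}$ ($q{\left(d,m \right)} = \sqrt{d - 152} = \sqrt{-152 + d}$)
$q{\left(-483,o{\left(7,a \right)} \right)} - 175530 = \sqrt{-152 - 483} - 175530 = \sqrt{-635} - 175530 = i \sqrt{635} - 175530 = -175530 + i \sqrt{635}$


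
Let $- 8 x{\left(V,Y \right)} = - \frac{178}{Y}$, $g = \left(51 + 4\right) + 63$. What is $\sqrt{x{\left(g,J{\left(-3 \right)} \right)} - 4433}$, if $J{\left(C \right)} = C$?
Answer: $\frac{i \sqrt{159855}}{6} \approx 66.636 i$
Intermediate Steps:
$g = 118$ ($g = 55 + 63 = 118$)
$x{\left(V,Y \right)} = \frac{89}{4 Y}$ ($x{\left(V,Y \right)} = - \frac{\left(-178\right) \frac{1}{Y}}{8} = \frac{89}{4 Y}$)
$\sqrt{x{\left(g,J{\left(-3 \right)} \right)} - 4433} = \sqrt{\frac{89}{4 \left(-3\right)} - 4433} = \sqrt{\frac{89}{4} \left(- \frac{1}{3}\right) - 4433} = \sqrt{- \frac{89}{12} - 4433} = \sqrt{- \frac{53285}{12}} = \frac{i \sqrt{159855}}{6}$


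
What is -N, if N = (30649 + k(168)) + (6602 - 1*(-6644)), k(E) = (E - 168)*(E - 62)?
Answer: -43895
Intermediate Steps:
k(E) = (-168 + E)*(-62 + E)
N = 43895 (N = (30649 + (10416 + 168**2 - 230*168)) + (6602 - 1*(-6644)) = (30649 + (10416 + 28224 - 38640)) + (6602 + 6644) = (30649 + 0) + 13246 = 30649 + 13246 = 43895)
-N = -1*43895 = -43895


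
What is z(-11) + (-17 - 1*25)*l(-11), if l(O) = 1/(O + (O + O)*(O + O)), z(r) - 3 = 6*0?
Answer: 1377/473 ≈ 2.9112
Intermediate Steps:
z(r) = 3 (z(r) = 3 + 6*0 = 3 + 0 = 3)
l(O) = 1/(O + 4*O²) (l(O) = 1/(O + (2*O)*(2*O)) = 1/(O + 4*O²))
z(-11) + (-17 - 1*25)*l(-11) = 3 + (-17 - 1*25)*(1/((-11)*(1 + 4*(-11)))) = 3 + (-17 - 25)*(-1/(11*(1 - 44))) = 3 - (-42)/(11*(-43)) = 3 - (-42)*(-1)/(11*43) = 3 - 42*1/473 = 3 - 42/473 = 1377/473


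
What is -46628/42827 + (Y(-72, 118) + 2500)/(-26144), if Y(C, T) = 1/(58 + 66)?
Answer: -164437674395/138838966912 ≈ -1.1844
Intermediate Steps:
Y(C, T) = 1/124
-46628/42827 + (Y(-72, 118) + 2500)/(-26144) = -46628/42827 + (1/124 + 2500)/(-26144) = -46628*1/42827 + (310001/124)*(-1/26144) = -46628/42827 - 310001/3241856 = -164437674395/138838966912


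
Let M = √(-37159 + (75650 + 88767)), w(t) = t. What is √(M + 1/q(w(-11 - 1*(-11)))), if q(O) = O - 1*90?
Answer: √(-10 + 900*√127258)/30 ≈ 18.887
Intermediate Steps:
q(O) = -90 + O (q(O) = O - 90 = -90 + O)
M = √127258 (M = √(-37159 + 164417) = √127258 ≈ 356.73)
√(M + 1/q(w(-11 - 1*(-11)))) = √(√127258 + 1/(-90 + (-11 - 1*(-11)))) = √(√127258 + 1/(-90 + (-11 + 11))) = √(√127258 + 1/(-90 + 0)) = √(√127258 + 1/(-90)) = √(√127258 - 1/90) = √(-1/90 + √127258)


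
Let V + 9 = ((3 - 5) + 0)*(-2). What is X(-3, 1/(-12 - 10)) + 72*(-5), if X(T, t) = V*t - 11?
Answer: -8157/22 ≈ -370.77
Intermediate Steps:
V = -5 (V = -9 + ((3 - 5) + 0)*(-2) = -9 + (-2 + 0)*(-2) = -9 - 2*(-2) = -9 + 4 = -5)
X(T, t) = -11 - 5*t (X(T, t) = -5*t - 11 = -11 - 5*t)
X(-3, 1/(-12 - 10)) + 72*(-5) = (-11 - 5/(-12 - 10)) + 72*(-5) = (-11 - 5/(-22)) - 360 = (-11 - 5*(-1/22)) - 360 = (-11 + 5/22) - 360 = -237/22 - 360 = -8157/22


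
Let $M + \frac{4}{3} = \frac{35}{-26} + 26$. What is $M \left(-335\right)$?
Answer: $- \frac{609365}{78} \approx -7812.4$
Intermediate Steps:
$M = \frac{1819}{78}$ ($M = - \frac{4}{3} + \left(\frac{35}{-26} + 26\right) = - \frac{4}{3} + \left(35 \left(- \frac{1}{26}\right) + 26\right) = - \frac{4}{3} + \left(- \frac{35}{26} + 26\right) = - \frac{4}{3} + \frac{641}{26} = \frac{1819}{78} \approx 23.321$)
$M \left(-335\right) = \frac{1819}{78} \left(-335\right) = - \frac{609365}{78}$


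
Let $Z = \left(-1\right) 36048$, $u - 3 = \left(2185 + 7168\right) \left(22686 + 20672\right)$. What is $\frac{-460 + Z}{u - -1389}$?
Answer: $- \frac{18254}{202764383} \approx -9.0026 \cdot 10^{-5}$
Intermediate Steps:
$u = 405527377$ ($u = 3 + \left(2185 + 7168\right) \left(22686 + 20672\right) = 3 + 9353 \cdot 43358 = 3 + 405527374 = 405527377$)
$Z = -36048$
$\frac{-460 + Z}{u - -1389} = \frac{-460 - 36048}{405527377 - -1389} = - \frac{36508}{405527377 + \left(1414 - 25\right)} = - \frac{36508}{405527377 + 1389} = - \frac{36508}{405528766} = \left(-36508\right) \frac{1}{405528766} = - \frac{18254}{202764383}$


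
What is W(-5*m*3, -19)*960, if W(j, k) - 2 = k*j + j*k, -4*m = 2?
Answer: -271680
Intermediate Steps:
m = -1/2 (m = -1/4*2 = -1/2 ≈ -0.50000)
W(j, k) = 2 + 2*j*k (W(j, k) = 2 + (k*j + j*k) = 2 + (j*k + j*k) = 2 + 2*j*k)
W(-5*m*3, -19)*960 = (2 + 2*(-5*(-1/2)*3)*(-19))*960 = (2 + 2*((5/2)*3)*(-19))*960 = (2 + 2*(15/2)*(-19))*960 = (2 - 285)*960 = -283*960 = -271680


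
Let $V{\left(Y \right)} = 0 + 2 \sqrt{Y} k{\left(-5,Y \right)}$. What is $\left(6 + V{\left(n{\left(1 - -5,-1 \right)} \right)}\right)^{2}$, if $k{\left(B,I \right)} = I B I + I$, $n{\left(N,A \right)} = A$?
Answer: $-108 - 144 i \approx -108.0 - 144.0 i$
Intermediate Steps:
$k{\left(B,I \right)} = I + B I^{2}$ ($k{\left(B,I \right)} = B I I + I = B I^{2} + I = I + B I^{2}$)
$V{\left(Y \right)} = 2 Y^{\frac{3}{2}} \left(1 - 5 Y\right)$ ($V{\left(Y \right)} = 0 + 2 \sqrt{Y} Y \left(1 - 5 Y\right) = 0 + 2 Y^{\frac{3}{2}} \left(1 - 5 Y\right) = 2 Y^{\frac{3}{2}} \left(1 - 5 Y\right)$)
$\left(6 + V{\left(n{\left(1 - -5,-1 \right)} \right)}\right)^{2} = \left(6 + \left(-1\right)^{\frac{3}{2}} \left(2 - -10\right)\right)^{2} = \left(6 + - i \left(2 + 10\right)\right)^{2} = \left(6 + - i 12\right)^{2} = \left(6 - 12 i\right)^{2}$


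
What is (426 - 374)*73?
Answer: 3796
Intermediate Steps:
(426 - 374)*73 = 52*73 = 3796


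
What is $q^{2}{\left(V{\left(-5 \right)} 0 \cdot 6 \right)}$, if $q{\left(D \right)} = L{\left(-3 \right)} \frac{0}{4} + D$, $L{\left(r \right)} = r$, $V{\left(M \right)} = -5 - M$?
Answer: $0$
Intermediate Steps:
$q{\left(D \right)} = D$ ($q{\left(D \right)} = - 3 \cdot \frac{0}{4} + D = - 3 \cdot 0 \cdot \frac{1}{4} + D = \left(-3\right) 0 + D = 0 + D = D$)
$q^{2}{\left(V{\left(-5 \right)} 0 \cdot 6 \right)} = \left(\left(-5 - -5\right) 0 \cdot 6\right)^{2} = \left(\left(-5 + 5\right) 0 \cdot 6\right)^{2} = \left(0 \cdot 0 \cdot 6\right)^{2} = \left(0 \cdot 6\right)^{2} = 0^{2} = 0$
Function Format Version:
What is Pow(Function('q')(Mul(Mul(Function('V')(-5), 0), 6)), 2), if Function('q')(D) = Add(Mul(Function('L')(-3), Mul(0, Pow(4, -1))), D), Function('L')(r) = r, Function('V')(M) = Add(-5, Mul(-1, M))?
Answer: 0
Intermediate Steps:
Function('q')(D) = D (Function('q')(D) = Add(Mul(-3, Mul(0, Pow(4, -1))), D) = Add(Mul(-3, Mul(0, Rational(1, 4))), D) = Add(Mul(-3, 0), D) = Add(0, D) = D)
Pow(Function('q')(Mul(Mul(Function('V')(-5), 0), 6)), 2) = Pow(Mul(Mul(Add(-5, Mul(-1, -5)), 0), 6), 2) = Pow(Mul(Mul(Add(-5, 5), 0), 6), 2) = Pow(Mul(Mul(0, 0), 6), 2) = Pow(Mul(0, 6), 2) = Pow(0, 2) = 0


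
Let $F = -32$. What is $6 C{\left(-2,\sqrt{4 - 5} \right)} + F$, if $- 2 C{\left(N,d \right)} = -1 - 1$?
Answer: $-26$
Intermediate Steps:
$C{\left(N,d \right)} = 1$ ($C{\left(N,d \right)} = - \frac{-1 - 1}{2} = \left(- \frac{1}{2}\right) \left(-2\right) = 1$)
$6 C{\left(-2,\sqrt{4 - 5} \right)} + F = 6 \cdot 1 - 32 = 6 - 32 = -26$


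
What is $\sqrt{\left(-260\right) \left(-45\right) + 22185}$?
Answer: $3 \sqrt{3765} \approx 184.08$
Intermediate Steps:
$\sqrt{\left(-260\right) \left(-45\right) + 22185} = \sqrt{11700 + 22185} = \sqrt{33885} = 3 \sqrt{3765}$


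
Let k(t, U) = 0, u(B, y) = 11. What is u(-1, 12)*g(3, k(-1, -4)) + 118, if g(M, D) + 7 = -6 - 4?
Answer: -69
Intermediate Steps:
g(M, D) = -17 (g(M, D) = -7 + (-6 - 4) = -7 - 10 = -17)
u(-1, 12)*g(3, k(-1, -4)) + 118 = 11*(-17) + 118 = -187 + 118 = -69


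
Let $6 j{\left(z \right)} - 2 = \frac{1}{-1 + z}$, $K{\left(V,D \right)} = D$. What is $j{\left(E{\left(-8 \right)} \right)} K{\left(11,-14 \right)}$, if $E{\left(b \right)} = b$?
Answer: $- \frac{119}{27} \approx -4.4074$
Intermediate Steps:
$j{\left(z \right)} = \frac{1}{3} + \frac{1}{6 \left(-1 + z\right)}$
$j{\left(E{\left(-8 \right)} \right)} K{\left(11,-14 \right)} = \frac{-1 + 2 \left(-8\right)}{6 \left(-1 - 8\right)} \left(-14\right) = \frac{-1 - 16}{6 \left(-9\right)} \left(-14\right) = \frac{1}{6} \left(- \frac{1}{9}\right) \left(-17\right) \left(-14\right) = \frac{17}{54} \left(-14\right) = - \frac{119}{27}$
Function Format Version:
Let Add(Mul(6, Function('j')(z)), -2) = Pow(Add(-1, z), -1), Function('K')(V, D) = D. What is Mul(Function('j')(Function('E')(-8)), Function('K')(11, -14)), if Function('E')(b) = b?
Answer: Rational(-119, 27) ≈ -4.4074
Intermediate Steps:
Function('j')(z) = Add(Rational(1, 3), Mul(Rational(1, 6), Pow(Add(-1, z), -1)))
Mul(Function('j')(Function('E')(-8)), Function('K')(11, -14)) = Mul(Mul(Rational(1, 6), Pow(Add(-1, -8), -1), Add(-1, Mul(2, -8))), -14) = Mul(Mul(Rational(1, 6), Pow(-9, -1), Add(-1, -16)), -14) = Mul(Mul(Rational(1, 6), Rational(-1, 9), -17), -14) = Mul(Rational(17, 54), -14) = Rational(-119, 27)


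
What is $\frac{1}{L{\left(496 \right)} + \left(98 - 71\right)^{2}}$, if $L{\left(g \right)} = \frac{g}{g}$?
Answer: $\frac{1}{730} \approx 0.0013699$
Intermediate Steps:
$L{\left(g \right)} = 1$
$\frac{1}{L{\left(496 \right)} + \left(98 - 71\right)^{2}} = \frac{1}{1 + \left(98 - 71\right)^{2}} = \frac{1}{1 + 27^{2}} = \frac{1}{1 + 729} = \frac{1}{730}$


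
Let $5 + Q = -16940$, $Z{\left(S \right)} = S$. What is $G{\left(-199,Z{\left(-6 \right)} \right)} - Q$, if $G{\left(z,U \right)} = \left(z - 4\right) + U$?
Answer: $16736$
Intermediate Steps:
$G{\left(z,U \right)} = -4 + U + z$ ($G{\left(z,U \right)} = \left(-4 + z\right) + U = -4 + U + z$)
$Q = -16945$ ($Q = -5 - 16940 = -16945$)
$G{\left(-199,Z{\left(-6 \right)} \right)} - Q = \left(-4 - 6 - 199\right) - -16945 = -209 + 16945 = 16736$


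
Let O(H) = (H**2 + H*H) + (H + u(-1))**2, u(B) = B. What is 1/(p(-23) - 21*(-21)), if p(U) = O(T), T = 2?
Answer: 1/450 ≈ 0.0022222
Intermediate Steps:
O(H) = (-1 + H)**2 + 2*H**2 (O(H) = (H**2 + H*H) + (H - 1)**2 = (H**2 + H**2) + (-1 + H)**2 = 2*H**2 + (-1 + H)**2 = (-1 + H)**2 + 2*H**2)
p(U) = 9 (p(U) = (-1 + 2)**2 + 2*2**2 = 1**2 + 2*4 = 1 + 8 = 9)
1/(p(-23) - 21*(-21)) = 1/(9 - 21*(-21)) = 1/(9 + 441) = 1/450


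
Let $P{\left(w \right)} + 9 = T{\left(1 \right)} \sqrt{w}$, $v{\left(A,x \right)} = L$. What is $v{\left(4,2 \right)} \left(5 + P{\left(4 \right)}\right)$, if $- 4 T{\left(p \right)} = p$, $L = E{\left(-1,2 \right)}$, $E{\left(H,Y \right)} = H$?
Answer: $\frac{9}{2} \approx 4.5$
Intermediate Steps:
$L = -1$
$T{\left(p \right)} = - \frac{p}{4}$
$v{\left(A,x \right)} = -1$
$P{\left(w \right)} = -9 - \frac{\sqrt{w}}{4}$ ($P{\left(w \right)} = -9 + \left(- \frac{1}{4}\right) 1 \sqrt{w} = -9 - \frac{\sqrt{w}}{4}$)
$v{\left(4,2 \right)} \left(5 + P{\left(4 \right)}\right) = - (5 - \left(9 + \frac{\sqrt{4}}{4}\right)) = - (5 - \frac{19}{2}) = \left(-1\right) \left(- \frac{9}{2}\right) = \frac{9}{2}$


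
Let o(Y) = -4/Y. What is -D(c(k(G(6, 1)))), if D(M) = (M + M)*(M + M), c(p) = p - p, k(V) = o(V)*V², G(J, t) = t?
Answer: 0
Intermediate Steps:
k(V) = -4*V (k(V) = (-4/V)*V² = -4*V)
c(p) = 0
D(M) = 4*M² (D(M) = (2*M)*(2*M) = 4*M²)
-D(c(k(G(6, 1)))) = -4*0² = -4*0 = -1*0 = 0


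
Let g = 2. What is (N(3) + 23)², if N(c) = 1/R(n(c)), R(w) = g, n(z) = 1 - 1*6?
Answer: 2209/4 ≈ 552.25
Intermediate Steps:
n(z) = -5 (n(z) = 1 - 6 = -5)
R(w) = 2
N(c) = ½ (N(c) = 1/2 = ½)
(N(3) + 23)² = (½ + 23)² = (47/2)² = 2209/4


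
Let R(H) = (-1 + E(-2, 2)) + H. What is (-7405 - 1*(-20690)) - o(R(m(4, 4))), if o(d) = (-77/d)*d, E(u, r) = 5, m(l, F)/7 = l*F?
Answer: 13362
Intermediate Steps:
m(l, F) = 7*F*l (m(l, F) = 7*(l*F) = 7*(F*l) = 7*F*l)
R(H) = 4 + H (R(H) = (-1 + 5) + H = 4 + H)
o(d) = -77
(-7405 - 1*(-20690)) - o(R(m(4, 4))) = (-7405 - 1*(-20690)) - 1*(-77) = (-7405 + 20690) + 77 = 13285 + 77 = 13362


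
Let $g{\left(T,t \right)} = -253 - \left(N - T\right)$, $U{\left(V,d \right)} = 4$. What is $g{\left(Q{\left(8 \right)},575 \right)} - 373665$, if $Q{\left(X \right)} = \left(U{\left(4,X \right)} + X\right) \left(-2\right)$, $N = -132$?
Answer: $-373810$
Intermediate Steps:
$Q{\left(X \right)} = -8 - 2 X$ ($Q{\left(X \right)} = \left(4 + X\right) \left(-2\right) = -8 - 2 X$)
$g{\left(T,t \right)} = -121 + T$ ($g{\left(T,t \right)} = -253 - \left(-132 - T\right) = -253 + \left(132 + T\right) = -121 + T$)
$g{\left(Q{\left(8 \right)},575 \right)} - 373665 = \left(-121 - 24\right) - 373665 = -145 - 373665 = -373810$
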